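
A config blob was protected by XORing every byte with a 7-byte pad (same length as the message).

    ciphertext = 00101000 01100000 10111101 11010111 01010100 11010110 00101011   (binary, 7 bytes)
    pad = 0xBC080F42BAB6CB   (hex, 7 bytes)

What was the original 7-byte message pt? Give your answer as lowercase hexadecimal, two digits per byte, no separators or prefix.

XOR is its own inverse, so applying the key byte-wise gives the result directly.
 40 ⊕ 188 = 148
 96 ⊕   8 = 104
189 ⊕  15 = 178
215 ⊕  66 = 149
 84 ⊕ 186 = 238
214 ⊕ 182 =  96
 43 ⊕ 203 = 224

9468b295ee60e0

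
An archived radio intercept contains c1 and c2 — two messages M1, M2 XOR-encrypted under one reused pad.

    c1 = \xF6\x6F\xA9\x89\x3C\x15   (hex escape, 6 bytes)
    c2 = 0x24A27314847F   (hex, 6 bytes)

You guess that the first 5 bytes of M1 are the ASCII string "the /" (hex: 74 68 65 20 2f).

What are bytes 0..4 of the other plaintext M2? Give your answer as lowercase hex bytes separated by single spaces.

First, c1 ⊕ c2 = (M1 ⊕ K) ⊕ (M2 ⊕ K) = M1 ⊕ M2, so the key drops out. Then M2 = (M1 ⊕ M2) ⊕ M1 over the first 5 bytes.
byte 0: (f6 ^ 24) ^ 74 = d2 ^ 74 = a6
byte 1: (6f ^ a2) ^ 68 = cd ^ 68 = a5
byte 2: (a9 ^ 73) ^ 65 = da ^ 65 = bf
byte 3: (89 ^ 14) ^ 20 = 9d ^ 20 = bd
byte 4: (3c ^ 84) ^ 2f = b8 ^ 2f = 97

a6 a5 bf bd 97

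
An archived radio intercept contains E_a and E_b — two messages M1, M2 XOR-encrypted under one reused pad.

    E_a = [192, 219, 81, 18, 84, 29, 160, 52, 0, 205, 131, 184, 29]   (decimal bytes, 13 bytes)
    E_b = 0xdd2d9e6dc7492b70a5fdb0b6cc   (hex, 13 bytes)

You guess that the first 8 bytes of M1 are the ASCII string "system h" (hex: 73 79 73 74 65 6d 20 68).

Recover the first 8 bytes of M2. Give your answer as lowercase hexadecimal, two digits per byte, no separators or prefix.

First, E_a ⊕ E_b = (M1 ⊕ K) ⊕ (M2 ⊕ K) = M1 ⊕ M2, so the key drops out. Then M2 = (M1 ⊕ M2) ⊕ M1 over the first 8 bytes.
byte 0: (c0 ^ dd) ^ 73 = 1d ^ 73 = 6e
byte 1: (db ^ 2d) ^ 79 = f6 ^ 79 = 8f
byte 2: (51 ^ 9e) ^ 73 = cf ^ 73 = bc
byte 3: (12 ^ 6d) ^ 74 = 7f ^ 74 = 0b
byte 4: (54 ^ c7) ^ 65 = 93 ^ 65 = f6
byte 5: (1d ^ 49) ^ 6d = 54 ^ 6d = 39
byte 6: (a0 ^ 2b) ^ 20 = 8b ^ 20 = ab
byte 7: (34 ^ 70) ^ 68 = 44 ^ 68 = 2c

6e8fbc0bf639ab2c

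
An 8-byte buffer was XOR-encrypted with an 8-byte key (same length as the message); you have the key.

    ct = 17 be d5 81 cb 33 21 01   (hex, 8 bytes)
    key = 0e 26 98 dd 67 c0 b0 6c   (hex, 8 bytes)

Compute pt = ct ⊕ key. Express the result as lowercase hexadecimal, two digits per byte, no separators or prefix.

00010111 xor 00001110 = 00011001
10111110 xor 00100110 = 10011000
11010101 xor 10011000 = 01001101
10000001 xor 11011101 = 01011100
11001011 xor 01100111 = 10101100
00110011 xor 11000000 = 11110011
00100001 xor 10110000 = 10010001
00000001 xor 01101100 = 01101101

19984d5cacf3916d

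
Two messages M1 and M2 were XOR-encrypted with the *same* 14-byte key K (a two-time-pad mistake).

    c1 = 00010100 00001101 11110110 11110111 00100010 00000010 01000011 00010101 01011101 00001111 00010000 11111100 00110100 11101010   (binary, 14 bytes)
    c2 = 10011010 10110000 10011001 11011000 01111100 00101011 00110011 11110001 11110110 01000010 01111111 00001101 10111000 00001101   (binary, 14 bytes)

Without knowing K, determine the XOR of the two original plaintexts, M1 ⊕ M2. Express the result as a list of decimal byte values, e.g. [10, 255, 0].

[142, 189, 111, 47, 94, 41, 112, 228, 171, 77, 111, 241, 140, 231]

c1 ⊕ c2 = (M1 ⊕ K) ⊕ (M2 ⊕ K) = M1 ⊕ M2 — the shared key cancels under XOR.
00010100 ⊕ 10011010 = 10001110
00001101 ⊕ 10110000 = 10111101
11110110 ⊕ 10011001 = 01101111
11110111 ⊕ 11011000 = 00101111
00100010 ⊕ 01111100 = 01011110
00000010 ⊕ 00101011 = 00101001
01000011 ⊕ 00110011 = 01110000
00010101 ⊕ 11110001 = 11100100
01011101 ⊕ 11110110 = 10101011
00001111 ⊕ 01000010 = 01001101
00010000 ⊕ 01111111 = 01101111
11111100 ⊕ 00001101 = 11110001
00110100 ⊕ 10111000 = 10001100
11101010 ⊕ 00001101 = 11100111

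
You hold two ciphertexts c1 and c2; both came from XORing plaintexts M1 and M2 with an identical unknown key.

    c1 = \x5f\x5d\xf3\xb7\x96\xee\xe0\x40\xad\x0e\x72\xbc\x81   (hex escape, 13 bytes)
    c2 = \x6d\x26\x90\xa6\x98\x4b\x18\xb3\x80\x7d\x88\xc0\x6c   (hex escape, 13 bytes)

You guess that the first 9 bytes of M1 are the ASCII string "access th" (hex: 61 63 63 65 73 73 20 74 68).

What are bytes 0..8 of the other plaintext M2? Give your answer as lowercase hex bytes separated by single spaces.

First, c1 ⊕ c2 = (M1 ⊕ K) ⊕ (M2 ⊕ K) = M1 ⊕ M2, so the key drops out. Then M2 = (M1 ⊕ M2) ⊕ M1 over the first 9 bytes.
byte 0: (5f xor 6d) xor 61 = 32 xor 61 = 53
byte 1: (5d xor 26) xor 63 = 7b xor 63 = 18
byte 2: (f3 xor 90) xor 63 = 63 xor 63 = 00
byte 3: (b7 xor a6) xor 65 = 11 xor 65 = 74
byte 4: (96 xor 98) xor 73 = 0e xor 73 = 7d
byte 5: (ee xor 4b) xor 73 = a5 xor 73 = d6
byte 6: (e0 xor 18) xor 20 = f8 xor 20 = d8
byte 7: (40 xor b3) xor 74 = f3 xor 74 = 87
byte 8: (ad xor 80) xor 68 = 2d xor 68 = 45

53 18 00 74 7d d6 d8 87 45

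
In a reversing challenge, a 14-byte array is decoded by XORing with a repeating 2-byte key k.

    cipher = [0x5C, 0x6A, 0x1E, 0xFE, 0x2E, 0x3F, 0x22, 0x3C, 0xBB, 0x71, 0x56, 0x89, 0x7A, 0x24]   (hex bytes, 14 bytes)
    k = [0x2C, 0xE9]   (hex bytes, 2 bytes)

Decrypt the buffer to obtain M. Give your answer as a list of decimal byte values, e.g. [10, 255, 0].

The 2-byte key repeats, so the effective keystream is 2c e9 2c e9 2c e9 2c e9 2c e9 2c e9 2c e9.
byte 0: 5c XOR 2c = 70
byte 1: 6a XOR e9 = 83
byte 2: 1e XOR 2c = 32
byte 3: fe XOR e9 = 17
byte 4: 2e XOR 2c = 02
byte 5: 3f XOR e9 = d6
byte 6: 22 XOR 2c = 0e
byte 7: 3c XOR e9 = d5
byte 8: bb XOR 2c = 97
byte 9: 71 XOR e9 = 98
byte 10: 56 XOR 2c = 7a
byte 11: 89 XOR e9 = 60
byte 12: 7a XOR 2c = 56
byte 13: 24 XOR e9 = cd

[112, 131, 50, 23, 2, 214, 14, 213, 151, 152, 122, 96, 86, 205]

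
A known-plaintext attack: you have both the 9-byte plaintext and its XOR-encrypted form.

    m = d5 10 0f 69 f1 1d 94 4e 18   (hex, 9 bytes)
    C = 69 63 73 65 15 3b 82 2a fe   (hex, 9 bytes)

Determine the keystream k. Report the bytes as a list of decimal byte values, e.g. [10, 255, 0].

[188, 115, 124, 12, 228, 38, 22, 100, 230]

Since C = m ⊕ k, XORing both sides with m gives k = m ⊕ C.
byte 0: d5 ⊕ 69 = bc
byte 1: 10 ⊕ 63 = 73
byte 2: 0f ⊕ 73 = 7c
byte 3: 69 ⊕ 65 = 0c
byte 4: f1 ⊕ 15 = e4
byte 5: 1d ⊕ 3b = 26
byte 6: 94 ⊕ 82 = 16
byte 7: 4e ⊕ 2a = 64
byte 8: 18 ⊕ fe = e6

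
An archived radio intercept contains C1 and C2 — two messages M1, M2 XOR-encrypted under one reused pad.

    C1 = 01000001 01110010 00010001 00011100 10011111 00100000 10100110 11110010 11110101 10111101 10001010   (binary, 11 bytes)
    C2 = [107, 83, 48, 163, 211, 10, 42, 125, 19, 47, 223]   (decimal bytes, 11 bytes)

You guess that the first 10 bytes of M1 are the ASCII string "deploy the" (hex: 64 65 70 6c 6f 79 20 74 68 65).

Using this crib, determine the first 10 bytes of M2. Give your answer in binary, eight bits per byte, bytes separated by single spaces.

First, C1 ⊕ C2 = (M1 ⊕ K) ⊕ (M2 ⊕ K) = M1 ⊕ M2, so the key drops out. Then M2 = (M1 ⊕ M2) ⊕ M1 over the first 10 bytes.
byte 0: (41 xor 6b) xor 64 = 2a xor 64 = 4e
byte 1: (72 xor 53) xor 65 = 21 xor 65 = 44
byte 2: (11 xor 30) xor 70 = 21 xor 70 = 51
byte 3: (1c xor a3) xor 6c = bf xor 6c = d3
byte 4: (9f xor d3) xor 6f = 4c xor 6f = 23
byte 5: (20 xor 0a) xor 79 = 2a xor 79 = 53
byte 6: (a6 xor 2a) xor 20 = 8c xor 20 = ac
byte 7: (f2 xor 7d) xor 74 = 8f xor 74 = fb
byte 8: (f5 xor 13) xor 68 = e6 xor 68 = 8e
byte 9: (bd xor 2f) xor 65 = 92 xor 65 = f7

01001110 01000100 01010001 11010011 00100011 01010011 10101100 11111011 10001110 11110111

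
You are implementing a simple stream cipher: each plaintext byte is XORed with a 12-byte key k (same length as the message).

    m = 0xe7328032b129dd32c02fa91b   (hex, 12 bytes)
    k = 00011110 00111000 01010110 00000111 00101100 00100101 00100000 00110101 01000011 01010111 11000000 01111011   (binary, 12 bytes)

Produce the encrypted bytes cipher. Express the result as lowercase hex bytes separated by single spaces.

f9 0a d6 35 9d 0c fd 07 83 78 69 60

XOR is its own inverse, so applying the key byte-wise gives the result directly.
e7 xor 1e = f9
32 xor 38 = 0a
80 xor 56 = d6
32 xor 07 = 35
b1 xor 2c = 9d
29 xor 25 = 0c
dd xor 20 = fd
32 xor 35 = 07
c0 xor 43 = 83
2f xor 57 = 78
a9 xor c0 = 69
1b xor 7b = 60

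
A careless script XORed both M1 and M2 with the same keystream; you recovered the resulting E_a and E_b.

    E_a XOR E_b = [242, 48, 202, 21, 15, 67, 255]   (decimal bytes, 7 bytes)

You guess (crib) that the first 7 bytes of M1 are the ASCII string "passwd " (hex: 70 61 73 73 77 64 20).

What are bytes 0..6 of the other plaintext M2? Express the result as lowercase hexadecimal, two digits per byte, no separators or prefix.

Since E_a ⊕ E_b = M1 ⊕ M2, XORing with the guessed M1 bytes yields the corresponding M2 bytes: M2 = (E_a ⊕ E_b) ⊕ M1.
f2 xor 70 = 82
30 xor 61 = 51
ca xor 73 = b9
15 xor 73 = 66
0f xor 77 = 78
43 xor 64 = 27
ff xor 20 = df

8251b9667827df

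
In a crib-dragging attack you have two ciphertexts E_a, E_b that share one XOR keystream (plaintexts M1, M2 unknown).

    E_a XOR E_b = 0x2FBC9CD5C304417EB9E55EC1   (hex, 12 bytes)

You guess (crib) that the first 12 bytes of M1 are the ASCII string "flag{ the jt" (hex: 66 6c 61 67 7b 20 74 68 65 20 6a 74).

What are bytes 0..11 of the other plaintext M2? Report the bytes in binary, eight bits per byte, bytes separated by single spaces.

01001001 11010000 11111101 10110010 10111000 00100100 00110101 00010110 11011100 11000101 00110100 10110101

Since E_a ⊕ E_b = M1 ⊕ M2, XORing with the guessed M1 bytes yields the corresponding M2 bytes: M2 = (E_a ⊕ E_b) ⊕ M1.
 47 ^ 102 =  73
188 ^ 108 = 208
156 ^  97 = 253
213 ^ 103 = 178
195 ^ 123 = 184
  4 ^  32 =  36
 65 ^ 116 =  53
126 ^ 104 =  22
185 ^ 101 = 220
229 ^  32 = 197
 94 ^ 106 =  52
193 ^ 116 = 181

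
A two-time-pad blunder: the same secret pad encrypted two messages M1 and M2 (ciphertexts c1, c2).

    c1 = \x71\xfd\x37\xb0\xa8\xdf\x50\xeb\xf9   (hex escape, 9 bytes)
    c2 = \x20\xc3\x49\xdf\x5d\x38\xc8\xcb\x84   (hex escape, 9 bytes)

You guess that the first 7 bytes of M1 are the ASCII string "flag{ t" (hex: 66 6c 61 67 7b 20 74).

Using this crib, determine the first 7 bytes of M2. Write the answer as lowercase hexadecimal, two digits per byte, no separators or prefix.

37521f088ec7ec

First, c1 ⊕ c2 = (M1 ⊕ K) ⊕ (M2 ⊕ K) = M1 ⊕ M2, so the key drops out. Then M2 = (M1 ⊕ M2) ⊕ M1 over the first 7 bytes.
byte 0: (71 XOR 20) XOR 66 = 51 XOR 66 = 37
byte 1: (fd XOR c3) XOR 6c = 3e XOR 6c = 52
byte 2: (37 XOR 49) XOR 61 = 7e XOR 61 = 1f
byte 3: (b0 XOR df) XOR 67 = 6f XOR 67 = 08
byte 4: (a8 XOR 5d) XOR 7b = f5 XOR 7b = 8e
byte 5: (df XOR 38) XOR 20 = e7 XOR 20 = c7
byte 6: (50 XOR c8) XOR 74 = 98 XOR 74 = ec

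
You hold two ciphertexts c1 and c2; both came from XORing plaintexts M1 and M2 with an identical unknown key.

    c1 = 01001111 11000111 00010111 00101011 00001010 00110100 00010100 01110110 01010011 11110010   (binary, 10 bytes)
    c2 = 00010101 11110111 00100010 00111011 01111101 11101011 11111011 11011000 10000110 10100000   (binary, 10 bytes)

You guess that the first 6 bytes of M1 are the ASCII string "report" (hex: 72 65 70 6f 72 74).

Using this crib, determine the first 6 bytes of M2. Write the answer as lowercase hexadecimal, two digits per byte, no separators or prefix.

2855457f05ab

First, c1 ⊕ c2 = (M1 ⊕ K) ⊕ (M2 ⊕ K) = M1 ⊕ M2, so the key drops out. Then M2 = (M1 ⊕ M2) ⊕ M1 over the first 6 bytes.
byte 0: (4f ⊕ 15) ⊕ 72 = 5a ⊕ 72 = 28
byte 1: (c7 ⊕ f7) ⊕ 65 = 30 ⊕ 65 = 55
byte 2: (17 ⊕ 22) ⊕ 70 = 35 ⊕ 70 = 45
byte 3: (2b ⊕ 3b) ⊕ 6f = 10 ⊕ 6f = 7f
byte 4: (0a ⊕ 7d) ⊕ 72 = 77 ⊕ 72 = 05
byte 5: (34 ⊕ eb) ⊕ 74 = df ⊕ 74 = ab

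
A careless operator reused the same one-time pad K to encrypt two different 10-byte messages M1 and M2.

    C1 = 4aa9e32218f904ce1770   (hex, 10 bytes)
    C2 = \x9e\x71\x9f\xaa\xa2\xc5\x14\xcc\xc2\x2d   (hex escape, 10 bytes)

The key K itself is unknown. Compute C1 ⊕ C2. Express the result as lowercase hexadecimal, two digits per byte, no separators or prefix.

C1 ⊕ C2 = (M1 ⊕ K) ⊕ (M2 ⊕ K) = M1 ⊕ M2 — the shared key cancels under XOR.
4a ⊕ 9e = d4
a9 ⊕ 71 = d8
e3 ⊕ 9f = 7c
22 ⊕ aa = 88
18 ⊕ a2 = ba
f9 ⊕ c5 = 3c
04 ⊕ 14 = 10
ce ⊕ cc = 02
17 ⊕ c2 = d5
70 ⊕ 2d = 5d

d4d87c88ba3c1002d55d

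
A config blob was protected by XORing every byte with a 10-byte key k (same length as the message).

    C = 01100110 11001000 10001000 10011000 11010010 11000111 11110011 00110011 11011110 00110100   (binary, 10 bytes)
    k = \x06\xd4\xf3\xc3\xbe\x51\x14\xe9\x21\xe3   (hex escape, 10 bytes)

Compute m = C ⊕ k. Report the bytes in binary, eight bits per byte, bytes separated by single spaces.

01100000 00011100 01111011 01011011 01101100 10010110 11100111 11011010 11111111 11010111

102 XOR   6 =  96
200 XOR 212 =  28
136 XOR 243 = 123
152 XOR 195 =  91
210 XOR 190 = 108
199 XOR  81 = 150
243 XOR  20 = 231
 51 XOR 233 = 218
222 XOR  33 = 255
 52 XOR 227 = 215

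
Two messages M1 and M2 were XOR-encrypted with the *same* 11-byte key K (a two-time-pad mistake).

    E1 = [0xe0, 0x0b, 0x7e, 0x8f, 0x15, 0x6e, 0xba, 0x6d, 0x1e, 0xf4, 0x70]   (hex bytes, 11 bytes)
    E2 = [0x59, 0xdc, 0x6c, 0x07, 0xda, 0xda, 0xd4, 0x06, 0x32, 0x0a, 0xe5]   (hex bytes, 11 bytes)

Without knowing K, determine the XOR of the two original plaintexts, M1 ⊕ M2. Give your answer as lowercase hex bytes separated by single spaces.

b9 d7 12 88 cf b4 6e 6b 2c fe 95

E1 ⊕ E2 = (M1 ⊕ K) ⊕ (M2 ⊕ K) = M1 ⊕ M2 — the shared key cancels under XOR.
e0 ^ 59 = b9
0b ^ dc = d7
7e ^ 6c = 12
8f ^ 07 = 88
15 ^ da = cf
6e ^ da = b4
ba ^ d4 = 6e
6d ^ 06 = 6b
1e ^ 32 = 2c
f4 ^ 0a = fe
70 ^ e5 = 95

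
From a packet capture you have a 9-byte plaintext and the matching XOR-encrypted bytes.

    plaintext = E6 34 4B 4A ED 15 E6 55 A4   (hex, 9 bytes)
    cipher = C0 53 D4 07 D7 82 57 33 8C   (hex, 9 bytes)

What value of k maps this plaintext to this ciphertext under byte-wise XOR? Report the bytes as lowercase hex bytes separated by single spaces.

26 67 9f 4d 3a 97 b1 66 28

Since cipher = plaintext ⊕ k, XORing both sides with plaintext gives k = plaintext ⊕ cipher.
byte 0: e6 ^ c0 = 26
byte 1: 34 ^ 53 = 67
byte 2: 4b ^ d4 = 9f
byte 3: 4a ^ 07 = 4d
byte 4: ed ^ d7 = 3a
byte 5: 15 ^ 82 = 97
byte 6: e6 ^ 57 = b1
byte 7: 55 ^ 33 = 66
byte 8: a4 ^ 8c = 28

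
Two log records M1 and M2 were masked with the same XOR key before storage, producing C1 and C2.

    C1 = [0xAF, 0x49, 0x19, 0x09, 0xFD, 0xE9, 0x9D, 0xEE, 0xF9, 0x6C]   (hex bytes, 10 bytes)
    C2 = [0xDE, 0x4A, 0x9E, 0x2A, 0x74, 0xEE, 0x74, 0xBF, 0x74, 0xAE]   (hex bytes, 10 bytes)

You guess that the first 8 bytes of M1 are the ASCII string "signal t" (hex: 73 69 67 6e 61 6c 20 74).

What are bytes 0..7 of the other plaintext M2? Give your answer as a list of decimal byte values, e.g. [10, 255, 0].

First, C1 ⊕ C2 = (M1 ⊕ K) ⊕ (M2 ⊕ K) = M1 ⊕ M2, so the key drops out. Then M2 = (M1 ⊕ M2) ⊕ M1 over the first 8 bytes.
byte 0: (af ^ de) ^ 73 = 71 ^ 73 = 02
byte 1: (49 ^ 4a) ^ 69 = 03 ^ 69 = 6a
byte 2: (19 ^ 9e) ^ 67 = 87 ^ 67 = e0
byte 3: (09 ^ 2a) ^ 6e = 23 ^ 6e = 4d
byte 4: (fd ^ 74) ^ 61 = 89 ^ 61 = e8
byte 5: (e9 ^ ee) ^ 6c = 07 ^ 6c = 6b
byte 6: (9d ^ 74) ^ 20 = e9 ^ 20 = c9
byte 7: (ee ^ bf) ^ 74 = 51 ^ 74 = 25

[2, 106, 224, 77, 232, 107, 201, 37]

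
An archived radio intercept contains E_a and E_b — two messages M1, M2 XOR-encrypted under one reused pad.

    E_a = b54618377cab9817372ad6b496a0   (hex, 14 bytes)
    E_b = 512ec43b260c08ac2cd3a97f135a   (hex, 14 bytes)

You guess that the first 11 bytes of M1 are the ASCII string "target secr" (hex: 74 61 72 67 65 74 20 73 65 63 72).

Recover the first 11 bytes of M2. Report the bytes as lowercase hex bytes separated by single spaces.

90 09 ae 6b 3f d3 b0 c8 7e 9a 0d

First, E_a ⊕ E_b = (M1 ⊕ K) ⊕ (M2 ⊕ K) = M1 ⊕ M2, so the key drops out. Then M2 = (M1 ⊕ M2) ⊕ M1 over the first 11 bytes.
byte 0: (b5 xor 51) xor 74 = e4 xor 74 = 90
byte 1: (46 xor 2e) xor 61 = 68 xor 61 = 09
byte 2: (18 xor c4) xor 72 = dc xor 72 = ae
byte 3: (37 xor 3b) xor 67 = 0c xor 67 = 6b
byte 4: (7c xor 26) xor 65 = 5a xor 65 = 3f
byte 5: (ab xor 0c) xor 74 = a7 xor 74 = d3
byte 6: (98 xor 08) xor 20 = 90 xor 20 = b0
byte 7: (17 xor ac) xor 73 = bb xor 73 = c8
byte 8: (37 xor 2c) xor 65 = 1b xor 65 = 7e
byte 9: (2a xor d3) xor 63 = f9 xor 63 = 9a
byte 10: (d6 xor a9) xor 72 = 7f xor 72 = 0d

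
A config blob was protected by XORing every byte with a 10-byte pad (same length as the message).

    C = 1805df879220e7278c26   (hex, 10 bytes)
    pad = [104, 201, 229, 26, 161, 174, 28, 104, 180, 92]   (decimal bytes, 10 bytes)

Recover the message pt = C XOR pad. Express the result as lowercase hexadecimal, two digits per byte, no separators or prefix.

70cc3a9d338efb4f387a

byte 0: 18 ⊕ 68 = 70
byte 1: 05 ⊕ c9 = cc
byte 2: df ⊕ e5 = 3a
byte 3: 87 ⊕ 1a = 9d
byte 4: 92 ⊕ a1 = 33
byte 5: 20 ⊕ ae = 8e
byte 6: e7 ⊕ 1c = fb
byte 7: 27 ⊕ 68 = 4f
byte 8: 8c ⊕ b4 = 38
byte 9: 26 ⊕ 5c = 7a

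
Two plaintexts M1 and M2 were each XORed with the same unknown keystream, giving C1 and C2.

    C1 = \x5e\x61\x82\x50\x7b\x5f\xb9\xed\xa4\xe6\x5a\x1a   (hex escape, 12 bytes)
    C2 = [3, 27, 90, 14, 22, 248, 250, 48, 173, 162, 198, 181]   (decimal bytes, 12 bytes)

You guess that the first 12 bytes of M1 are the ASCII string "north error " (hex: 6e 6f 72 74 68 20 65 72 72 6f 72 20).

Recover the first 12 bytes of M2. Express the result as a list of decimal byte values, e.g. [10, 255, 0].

[51, 21, 170, 42, 5, 135, 38, 175, 123, 43, 238, 143]

First, C1 ⊕ C2 = (M1 ⊕ K) ⊕ (M2 ⊕ K) = M1 ⊕ M2, so the key drops out. Then M2 = (M1 ⊕ M2) ⊕ M1 over the first 12 bytes.
byte 0: (5e ^ 03) ^ 6e = 5d ^ 6e = 33
byte 1: (61 ^ 1b) ^ 6f = 7a ^ 6f = 15
byte 2: (82 ^ 5a) ^ 72 = d8 ^ 72 = aa
byte 3: (50 ^ 0e) ^ 74 = 5e ^ 74 = 2a
byte 4: (7b ^ 16) ^ 68 = 6d ^ 68 = 05
byte 5: (5f ^ f8) ^ 20 = a7 ^ 20 = 87
byte 6: (b9 ^ fa) ^ 65 = 43 ^ 65 = 26
byte 7: (ed ^ 30) ^ 72 = dd ^ 72 = af
byte 8: (a4 ^ ad) ^ 72 = 09 ^ 72 = 7b
byte 9: (e6 ^ a2) ^ 6f = 44 ^ 6f = 2b
byte 10: (5a ^ c6) ^ 72 = 9c ^ 72 = ee
byte 11: (1a ^ b5) ^ 20 = af ^ 20 = 8f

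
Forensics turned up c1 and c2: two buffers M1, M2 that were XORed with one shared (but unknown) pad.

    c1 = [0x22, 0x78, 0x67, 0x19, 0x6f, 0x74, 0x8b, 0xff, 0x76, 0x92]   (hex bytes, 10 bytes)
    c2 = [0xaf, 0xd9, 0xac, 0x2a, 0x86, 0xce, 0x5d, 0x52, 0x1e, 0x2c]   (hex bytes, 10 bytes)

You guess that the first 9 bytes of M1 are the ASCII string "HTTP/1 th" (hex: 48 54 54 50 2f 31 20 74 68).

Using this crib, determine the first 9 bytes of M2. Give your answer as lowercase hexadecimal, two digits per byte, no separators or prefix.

First, c1 ⊕ c2 = (M1 ⊕ K) ⊕ (M2 ⊕ K) = M1 ⊕ M2, so the key drops out. Then M2 = (M1 ⊕ M2) ⊕ M1 over the first 9 bytes.
byte 0: (22 XOR af) XOR 48 = 8d XOR 48 = c5
byte 1: (78 XOR d9) XOR 54 = a1 XOR 54 = f5
byte 2: (67 XOR ac) XOR 54 = cb XOR 54 = 9f
byte 3: (19 XOR 2a) XOR 50 = 33 XOR 50 = 63
byte 4: (6f XOR 86) XOR 2f = e9 XOR 2f = c6
byte 5: (74 XOR ce) XOR 31 = ba XOR 31 = 8b
byte 6: (8b XOR 5d) XOR 20 = d6 XOR 20 = f6
byte 7: (ff XOR 52) XOR 74 = ad XOR 74 = d9
byte 8: (76 XOR 1e) XOR 68 = 68 XOR 68 = 00

c5f59f63c68bf6d900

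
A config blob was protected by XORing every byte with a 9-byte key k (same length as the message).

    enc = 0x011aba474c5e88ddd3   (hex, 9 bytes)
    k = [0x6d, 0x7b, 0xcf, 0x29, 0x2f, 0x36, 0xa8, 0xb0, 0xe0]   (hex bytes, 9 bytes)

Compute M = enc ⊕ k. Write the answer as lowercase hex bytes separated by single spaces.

XOR is its own inverse, so applying the key byte-wise gives the result directly.
byte 0: 01 ^ 6d = 6c
byte 1: 1a ^ 7b = 61
byte 2: ba ^ cf = 75
byte 3: 47 ^ 29 = 6e
byte 4: 4c ^ 2f = 63
byte 5: 5e ^ 36 = 68
byte 6: 88 ^ a8 = 20
byte 7: dd ^ b0 = 6d
byte 8: d3 ^ e0 = 33

6c 61 75 6e 63 68 20 6d 33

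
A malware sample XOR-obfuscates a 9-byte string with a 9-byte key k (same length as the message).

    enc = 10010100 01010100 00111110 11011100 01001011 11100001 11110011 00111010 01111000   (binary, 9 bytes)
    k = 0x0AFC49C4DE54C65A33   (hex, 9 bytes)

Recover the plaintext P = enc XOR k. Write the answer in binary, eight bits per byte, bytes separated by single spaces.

10011110 10101000 01110111 00011000 10010101 10110101 00110101 01100000 01001011

10010100 ⊕ 00001010 = 10011110
01010100 ⊕ 11111100 = 10101000
00111110 ⊕ 01001001 = 01110111
11011100 ⊕ 11000100 = 00011000
01001011 ⊕ 11011110 = 10010101
11100001 ⊕ 01010100 = 10110101
11110011 ⊕ 11000110 = 00110101
00111010 ⊕ 01011010 = 01100000
01111000 ⊕ 00110011 = 01001011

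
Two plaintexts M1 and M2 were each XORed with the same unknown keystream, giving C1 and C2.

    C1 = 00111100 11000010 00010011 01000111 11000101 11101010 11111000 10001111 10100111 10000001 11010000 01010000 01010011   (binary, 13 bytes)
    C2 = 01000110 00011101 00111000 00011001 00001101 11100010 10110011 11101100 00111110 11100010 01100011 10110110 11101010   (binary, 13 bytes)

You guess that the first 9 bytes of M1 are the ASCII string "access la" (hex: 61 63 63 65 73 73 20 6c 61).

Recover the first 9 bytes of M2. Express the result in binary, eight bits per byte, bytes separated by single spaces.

00011011 10111100 01001000 00111011 10111011 01111011 01101011 00001111 11111000

First, C1 ⊕ C2 = (M1 ⊕ K) ⊕ (M2 ⊕ K) = M1 ⊕ M2, so the key drops out. Then M2 = (M1 ⊕ M2) ⊕ M1 over the first 9 bytes.
byte 0: (3c xor 46) xor 61 = 7a xor 61 = 1b
byte 1: (c2 xor 1d) xor 63 = df xor 63 = bc
byte 2: (13 xor 38) xor 63 = 2b xor 63 = 48
byte 3: (47 xor 19) xor 65 = 5e xor 65 = 3b
byte 4: (c5 xor 0d) xor 73 = c8 xor 73 = bb
byte 5: (ea xor e2) xor 73 = 08 xor 73 = 7b
byte 6: (f8 xor b3) xor 20 = 4b xor 20 = 6b
byte 7: (8f xor ec) xor 6c = 63 xor 6c = 0f
byte 8: (a7 xor 3e) xor 61 = 99 xor 61 = f8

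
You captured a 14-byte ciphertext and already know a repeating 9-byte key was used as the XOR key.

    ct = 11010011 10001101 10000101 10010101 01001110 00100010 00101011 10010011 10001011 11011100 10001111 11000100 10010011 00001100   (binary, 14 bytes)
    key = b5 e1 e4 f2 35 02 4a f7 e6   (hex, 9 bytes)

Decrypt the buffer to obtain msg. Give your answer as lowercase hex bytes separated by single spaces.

66 6c 61 67 7b 20 61 64 6d 69 6e 20 61 39

The 9-byte key repeats, so the effective keystream is b5 e1 e4 f2 35 02 4a f7 e6 b5 e1 e4 f2 35.
byte 0: d3 xor b5 = 66
byte 1: 8d xor e1 = 6c
byte 2: 85 xor e4 = 61
byte 3: 95 xor f2 = 67
byte 4: 4e xor 35 = 7b
byte 5: 22 xor 02 = 20
byte 6: 2b xor 4a = 61
byte 7: 93 xor f7 = 64
byte 8: 8b xor e6 = 6d
byte 9: dc xor b5 = 69
byte 10: 8f xor e1 = 6e
byte 11: c4 xor e4 = 20
byte 12: 93 xor f2 = 61
byte 13: 0c xor 35 = 39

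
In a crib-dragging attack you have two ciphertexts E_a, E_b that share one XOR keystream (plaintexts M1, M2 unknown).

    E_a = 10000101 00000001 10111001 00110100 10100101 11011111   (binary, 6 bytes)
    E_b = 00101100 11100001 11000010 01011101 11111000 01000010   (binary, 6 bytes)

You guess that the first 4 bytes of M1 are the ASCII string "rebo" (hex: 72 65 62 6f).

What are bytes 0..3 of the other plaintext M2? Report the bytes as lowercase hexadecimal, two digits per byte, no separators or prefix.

First, E_a ⊕ E_b = (M1 ⊕ K) ⊕ (M2 ⊕ K) = M1 ⊕ M2, so the key drops out. Then M2 = (M1 ⊕ M2) ⊕ M1 over the first 4 bytes.
byte 0: (85 ⊕ 2c) ⊕ 72 = a9 ⊕ 72 = db
byte 1: (01 ⊕ e1) ⊕ 65 = e0 ⊕ 65 = 85
byte 2: (b9 ⊕ c2) ⊕ 62 = 7b ⊕ 62 = 19
byte 3: (34 ⊕ 5d) ⊕ 6f = 69 ⊕ 6f = 06

db851906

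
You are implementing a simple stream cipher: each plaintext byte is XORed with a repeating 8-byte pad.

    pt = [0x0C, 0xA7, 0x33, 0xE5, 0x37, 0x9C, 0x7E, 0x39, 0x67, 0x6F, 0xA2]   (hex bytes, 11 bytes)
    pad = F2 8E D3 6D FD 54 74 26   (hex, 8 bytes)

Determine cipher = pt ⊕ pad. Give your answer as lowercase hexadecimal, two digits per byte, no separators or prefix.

The 8-byte key repeats, so the effective keystream is f2 8e d3 6d fd 54 74 26 f2 8e d3.
byte 0: 0c ⊕ f2 = fe
byte 1: a7 ⊕ 8e = 29
byte 2: 33 ⊕ d3 = e0
byte 3: e5 ⊕ 6d = 88
byte 4: 37 ⊕ fd = ca
byte 5: 9c ⊕ 54 = c8
byte 6: 7e ⊕ 74 = 0a
byte 7: 39 ⊕ 26 = 1f
byte 8: 67 ⊕ f2 = 95
byte 9: 6f ⊕ 8e = e1
byte 10: a2 ⊕ d3 = 71

fe29e088cac80a1f95e171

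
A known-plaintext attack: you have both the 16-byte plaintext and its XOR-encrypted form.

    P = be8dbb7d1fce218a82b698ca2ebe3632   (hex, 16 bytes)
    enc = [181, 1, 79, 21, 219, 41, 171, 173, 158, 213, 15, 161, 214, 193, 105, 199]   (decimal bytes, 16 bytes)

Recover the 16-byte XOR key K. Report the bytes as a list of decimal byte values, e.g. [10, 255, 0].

[11, 140, 244, 104, 196, 231, 138, 39, 28, 99, 151, 107, 248, 127, 95, 245]

Since enc = P ⊕ K, XORing both sides with P gives K = P ⊕ enc.
byte 0: 190 ^ 181 =  11
byte 1: 141 ^   1 = 140
byte 2: 187 ^  79 = 244
byte 3: 125 ^  21 = 104
byte 4:  31 ^ 219 = 196
byte 5: 206 ^  41 = 231
byte 6:  33 ^ 171 = 138
byte 7: 138 ^ 173 =  39
byte 8: 130 ^ 158 =  28
byte 9: 182 ^ 213 =  99
byte 10: 152 ^  15 = 151
byte 11: 202 ^ 161 = 107
byte 12:  46 ^ 214 = 248
byte 13: 190 ^ 193 = 127
byte 14:  54 ^ 105 =  95
byte 15:  50 ^ 199 = 245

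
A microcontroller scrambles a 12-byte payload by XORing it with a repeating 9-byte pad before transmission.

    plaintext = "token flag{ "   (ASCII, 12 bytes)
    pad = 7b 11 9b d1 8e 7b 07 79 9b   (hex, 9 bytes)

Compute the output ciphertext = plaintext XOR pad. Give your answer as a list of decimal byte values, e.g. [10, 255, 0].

[15, 126, 240, 180, 224, 91, 97, 21, 250, 28, 106, 187]

The 9-byte key repeats, so the effective keystream is 7b 11 9b d1 8e 7b 07 79 9b 7b 11 9b.
byte 0: 116 ⊕ 123 =  15
byte 1: 111 ⊕  17 = 126
byte 2: 107 ⊕ 155 = 240
byte 3: 101 ⊕ 209 = 180
byte 4: 110 ⊕ 142 = 224
byte 5:  32 ⊕ 123 =  91
byte 6: 102 ⊕   7 =  97
byte 7: 108 ⊕ 121 =  21
byte 8:  97 ⊕ 155 = 250
byte 9: 103 ⊕ 123 =  28
byte 10: 123 ⊕  17 = 106
byte 11:  32 ⊕ 155 = 187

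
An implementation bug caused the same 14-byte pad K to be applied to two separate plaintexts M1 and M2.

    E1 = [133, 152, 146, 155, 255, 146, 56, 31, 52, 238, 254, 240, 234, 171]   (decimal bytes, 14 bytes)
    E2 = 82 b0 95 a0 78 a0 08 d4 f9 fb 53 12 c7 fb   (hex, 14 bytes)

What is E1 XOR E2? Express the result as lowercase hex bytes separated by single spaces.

07 28 07 3b 87 32 30 cb cd 15 ad e2 2d 50

E1 ⊕ E2 = (M1 ⊕ K) ⊕ (M2 ⊕ K) = M1 ⊕ M2 — the shared key cancels under XOR.
byte 0: 85 xor 82 = 07
byte 1: 98 xor b0 = 28
byte 2: 92 xor 95 = 07
byte 3: 9b xor a0 = 3b
byte 4: ff xor 78 = 87
byte 5: 92 xor a0 = 32
byte 6: 38 xor 08 = 30
byte 7: 1f xor d4 = cb
byte 8: 34 xor f9 = cd
byte 9: ee xor fb = 15
byte 10: fe xor 53 = ad
byte 11: f0 xor 12 = e2
byte 12: ea xor c7 = 2d
byte 13: ab xor fb = 50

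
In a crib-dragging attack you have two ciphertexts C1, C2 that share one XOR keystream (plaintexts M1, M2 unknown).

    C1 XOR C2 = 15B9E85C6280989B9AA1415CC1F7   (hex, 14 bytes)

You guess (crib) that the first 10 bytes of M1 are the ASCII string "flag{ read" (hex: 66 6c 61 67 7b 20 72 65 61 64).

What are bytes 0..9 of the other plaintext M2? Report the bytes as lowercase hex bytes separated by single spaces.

Since C1 ⊕ C2 = M1 ⊕ M2, XORing with the guessed M1 bytes yields the corresponding M2 bytes: M2 = (C1 ⊕ C2) ⊕ M1.
byte 0: 15 xor 66 = 73
byte 1: b9 xor 6c = d5
byte 2: e8 xor 61 = 89
byte 3: 5c xor 67 = 3b
byte 4: 62 xor 7b = 19
byte 5: 80 xor 20 = a0
byte 6: 98 xor 72 = ea
byte 7: 9b xor 65 = fe
byte 8: 9a xor 61 = fb
byte 9: a1 xor 64 = c5

73 d5 89 3b 19 a0 ea fe fb c5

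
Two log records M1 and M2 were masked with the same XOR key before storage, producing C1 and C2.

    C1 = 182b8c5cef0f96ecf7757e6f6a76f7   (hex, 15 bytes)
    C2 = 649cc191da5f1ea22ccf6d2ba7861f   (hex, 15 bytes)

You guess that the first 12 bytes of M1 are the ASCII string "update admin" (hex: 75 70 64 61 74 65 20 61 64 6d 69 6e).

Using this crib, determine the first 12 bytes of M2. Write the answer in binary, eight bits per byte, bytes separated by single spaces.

First, C1 ⊕ C2 = (M1 ⊕ K) ⊕ (M2 ⊕ K) = M1 ⊕ M2, so the key drops out. Then M2 = (M1 ⊕ M2) ⊕ M1 over the first 12 bytes.
byte 0: (18 XOR 64) XOR 75 = 7c XOR 75 = 09
byte 1: (2b XOR 9c) XOR 70 = b7 XOR 70 = c7
byte 2: (8c XOR c1) XOR 64 = 4d XOR 64 = 29
byte 3: (5c XOR 91) XOR 61 = cd XOR 61 = ac
byte 4: (ef XOR da) XOR 74 = 35 XOR 74 = 41
byte 5: (0f XOR 5f) XOR 65 = 50 XOR 65 = 35
byte 6: (96 XOR 1e) XOR 20 = 88 XOR 20 = a8
byte 7: (ec XOR a2) XOR 61 = 4e XOR 61 = 2f
byte 8: (f7 XOR 2c) XOR 64 = db XOR 64 = bf
byte 9: (75 XOR cf) XOR 6d = ba XOR 6d = d7
byte 10: (7e XOR 6d) XOR 69 = 13 XOR 69 = 7a
byte 11: (6f XOR 2b) XOR 6e = 44 XOR 6e = 2a

00001001 11000111 00101001 10101100 01000001 00110101 10101000 00101111 10111111 11010111 01111010 00101010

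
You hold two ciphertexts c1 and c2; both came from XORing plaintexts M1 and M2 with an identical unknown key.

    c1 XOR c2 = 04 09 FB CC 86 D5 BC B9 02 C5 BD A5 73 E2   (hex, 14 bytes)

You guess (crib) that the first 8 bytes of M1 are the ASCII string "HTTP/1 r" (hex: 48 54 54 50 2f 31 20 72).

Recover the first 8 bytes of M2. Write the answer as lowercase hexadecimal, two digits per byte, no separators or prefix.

Since c1 ⊕ c2 = M1 ⊕ M2, XORing with the guessed M1 bytes yields the corresponding M2 bytes: M2 = (c1 ⊕ c2) ⊕ M1.
00000100 ⊕ 01001000 = 01001100
00001001 ⊕ 01010100 = 01011101
11111011 ⊕ 01010100 = 10101111
11001100 ⊕ 01010000 = 10011100
10000110 ⊕ 00101111 = 10101001
11010101 ⊕ 00110001 = 11100100
10111100 ⊕ 00100000 = 10011100
10111001 ⊕ 01110010 = 11001011

4c5daf9ca9e49ccb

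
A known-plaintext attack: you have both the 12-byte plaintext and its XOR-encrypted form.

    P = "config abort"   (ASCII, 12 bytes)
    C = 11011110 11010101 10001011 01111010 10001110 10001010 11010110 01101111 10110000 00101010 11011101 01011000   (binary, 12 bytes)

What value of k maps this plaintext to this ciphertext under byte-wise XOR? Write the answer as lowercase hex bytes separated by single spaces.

Since C = P ⊕ k, XORing both sides with P gives k = P ⊕ C.
63 ⊕ de = bd
6f ⊕ d5 = ba
6e ⊕ 8b = e5
66 ⊕ 7a = 1c
69 ⊕ 8e = e7
67 ⊕ 8a = ed
20 ⊕ d6 = f6
61 ⊕ 6f = 0e
62 ⊕ b0 = d2
6f ⊕ 2a = 45
72 ⊕ dd = af
74 ⊕ 58 = 2c

bd ba e5 1c e7 ed f6 0e d2 45 af 2c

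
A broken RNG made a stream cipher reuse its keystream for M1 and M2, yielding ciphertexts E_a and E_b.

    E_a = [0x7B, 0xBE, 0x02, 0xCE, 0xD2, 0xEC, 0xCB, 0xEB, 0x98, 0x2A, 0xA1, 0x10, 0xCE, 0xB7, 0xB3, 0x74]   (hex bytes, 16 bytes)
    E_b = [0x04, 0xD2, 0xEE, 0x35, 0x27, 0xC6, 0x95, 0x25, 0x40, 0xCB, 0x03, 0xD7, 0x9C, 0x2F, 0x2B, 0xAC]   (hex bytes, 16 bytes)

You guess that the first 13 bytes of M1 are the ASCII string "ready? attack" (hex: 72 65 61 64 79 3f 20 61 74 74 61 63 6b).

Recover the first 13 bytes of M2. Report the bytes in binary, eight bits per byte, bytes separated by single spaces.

00001101 00001001 10001101 10011111 10001100 00010101 01111110 10101111 10101100 10010101 11000011 10100100 00111001

First, E_a ⊕ E_b = (M1 ⊕ K) ⊕ (M2 ⊕ K) = M1 ⊕ M2, so the key drops out. Then M2 = (M1 ⊕ M2) ⊕ M1 over the first 13 bytes.
byte 0: (7b XOR 04) XOR 72 = 7f XOR 72 = 0d
byte 1: (be XOR d2) XOR 65 = 6c XOR 65 = 09
byte 2: (02 XOR ee) XOR 61 = ec XOR 61 = 8d
byte 3: (ce XOR 35) XOR 64 = fb XOR 64 = 9f
byte 4: (d2 XOR 27) XOR 79 = f5 XOR 79 = 8c
byte 5: (ec XOR c6) XOR 3f = 2a XOR 3f = 15
byte 6: (cb XOR 95) XOR 20 = 5e XOR 20 = 7e
byte 7: (eb XOR 25) XOR 61 = ce XOR 61 = af
byte 8: (98 XOR 40) XOR 74 = d8 XOR 74 = ac
byte 9: (2a XOR cb) XOR 74 = e1 XOR 74 = 95
byte 10: (a1 XOR 03) XOR 61 = a2 XOR 61 = c3
byte 11: (10 XOR d7) XOR 63 = c7 XOR 63 = a4
byte 12: (ce XOR 9c) XOR 6b = 52 XOR 6b = 39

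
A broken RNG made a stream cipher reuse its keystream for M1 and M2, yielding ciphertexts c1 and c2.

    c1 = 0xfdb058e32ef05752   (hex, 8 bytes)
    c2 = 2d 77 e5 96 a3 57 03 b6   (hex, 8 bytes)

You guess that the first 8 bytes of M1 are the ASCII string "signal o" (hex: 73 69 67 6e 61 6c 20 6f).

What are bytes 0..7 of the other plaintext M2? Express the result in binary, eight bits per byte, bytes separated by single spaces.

First, c1 ⊕ c2 = (M1 ⊕ K) ⊕ (M2 ⊕ K) = M1 ⊕ M2, so the key drops out. Then M2 = (M1 ⊕ M2) ⊕ M1 over the first 8 bytes.
byte 0: (fd xor 2d) xor 73 = d0 xor 73 = a3
byte 1: (b0 xor 77) xor 69 = c7 xor 69 = ae
byte 2: (58 xor e5) xor 67 = bd xor 67 = da
byte 3: (e3 xor 96) xor 6e = 75 xor 6e = 1b
byte 4: (2e xor a3) xor 61 = 8d xor 61 = ec
byte 5: (f0 xor 57) xor 6c = a7 xor 6c = cb
byte 6: (57 xor 03) xor 20 = 54 xor 20 = 74
byte 7: (52 xor b6) xor 6f = e4 xor 6f = 8b

10100011 10101110 11011010 00011011 11101100 11001011 01110100 10001011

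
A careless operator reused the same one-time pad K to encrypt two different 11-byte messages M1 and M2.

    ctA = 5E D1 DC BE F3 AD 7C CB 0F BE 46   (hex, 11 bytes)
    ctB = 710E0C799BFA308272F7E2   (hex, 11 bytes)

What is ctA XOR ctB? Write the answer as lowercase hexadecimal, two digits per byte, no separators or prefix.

2fdfd0c768574c497d49a4

ctA ⊕ ctB = (M1 ⊕ K) ⊕ (M2 ⊕ K) = M1 ⊕ M2 — the shared key cancels under XOR.
5e XOR 71 = 2f
d1 XOR 0e = df
dc XOR 0c = d0
be XOR 79 = c7
f3 XOR 9b = 68
ad XOR fa = 57
7c XOR 30 = 4c
cb XOR 82 = 49
0f XOR 72 = 7d
be XOR f7 = 49
46 XOR e2 = a4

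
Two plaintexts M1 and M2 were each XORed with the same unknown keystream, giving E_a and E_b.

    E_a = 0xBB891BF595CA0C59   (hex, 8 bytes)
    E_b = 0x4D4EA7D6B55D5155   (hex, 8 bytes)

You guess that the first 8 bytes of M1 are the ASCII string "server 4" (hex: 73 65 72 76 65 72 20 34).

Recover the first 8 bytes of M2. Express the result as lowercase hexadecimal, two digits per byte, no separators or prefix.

First, E_a ⊕ E_b = (M1 ⊕ K) ⊕ (M2 ⊕ K) = M1 ⊕ M2, so the key drops out. Then M2 = (M1 ⊕ M2) ⊕ M1 over the first 8 bytes.
byte 0: (bb XOR 4d) XOR 73 = f6 XOR 73 = 85
byte 1: (89 XOR 4e) XOR 65 = c7 XOR 65 = a2
byte 2: (1b XOR a7) XOR 72 = bc XOR 72 = ce
byte 3: (f5 XOR d6) XOR 76 = 23 XOR 76 = 55
byte 4: (95 XOR b5) XOR 65 = 20 XOR 65 = 45
byte 5: (ca XOR 5d) XOR 72 = 97 XOR 72 = e5
byte 6: (0c XOR 51) XOR 20 = 5d XOR 20 = 7d
byte 7: (59 XOR 55) XOR 34 = 0c XOR 34 = 38

85a2ce5545e57d38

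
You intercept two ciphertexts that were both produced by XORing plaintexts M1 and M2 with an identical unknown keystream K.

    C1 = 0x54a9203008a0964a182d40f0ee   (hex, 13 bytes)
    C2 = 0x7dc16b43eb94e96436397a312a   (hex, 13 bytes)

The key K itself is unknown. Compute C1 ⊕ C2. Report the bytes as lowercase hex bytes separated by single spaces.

C1 ⊕ C2 = (M1 ⊕ K) ⊕ (M2 ⊕ K) = M1 ⊕ M2 — the shared key cancels under XOR.
01010100 ⊕ 01111101 = 00101001
10101001 ⊕ 11000001 = 01101000
00100000 ⊕ 01101011 = 01001011
00110000 ⊕ 01000011 = 01110011
00001000 ⊕ 11101011 = 11100011
10100000 ⊕ 10010100 = 00110100
10010110 ⊕ 11101001 = 01111111
01001010 ⊕ 01100100 = 00101110
00011000 ⊕ 00110110 = 00101110
00101101 ⊕ 00111001 = 00010100
01000000 ⊕ 01111010 = 00111010
11110000 ⊕ 00110001 = 11000001
11101110 ⊕ 00101010 = 11000100

29 68 4b 73 e3 34 7f 2e 2e 14 3a c1 c4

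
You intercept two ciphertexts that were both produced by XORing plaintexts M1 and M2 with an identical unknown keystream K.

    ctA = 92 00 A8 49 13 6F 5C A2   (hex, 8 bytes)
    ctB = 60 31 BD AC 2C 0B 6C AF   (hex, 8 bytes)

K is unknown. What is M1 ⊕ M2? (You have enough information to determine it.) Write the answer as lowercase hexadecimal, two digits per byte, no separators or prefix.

f23115e53f64300d

ctA ⊕ ctB = (M1 ⊕ K) ⊕ (M2 ⊕ K) = M1 ⊕ M2 — the shared key cancels under XOR.
92 ^ 60 = f2
00 ^ 31 = 31
a8 ^ bd = 15
49 ^ ac = e5
13 ^ 2c = 3f
6f ^ 0b = 64
5c ^ 6c = 30
a2 ^ af = 0d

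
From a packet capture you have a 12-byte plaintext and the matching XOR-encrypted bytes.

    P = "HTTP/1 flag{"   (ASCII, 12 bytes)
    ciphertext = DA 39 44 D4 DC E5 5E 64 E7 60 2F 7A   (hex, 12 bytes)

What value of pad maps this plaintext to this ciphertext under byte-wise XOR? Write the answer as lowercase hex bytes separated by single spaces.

Since ciphertext = P ⊕ pad, XORing both sides with P gives pad = P ⊕ ciphertext.
48 xor da = 92
54 xor 39 = 6d
54 xor 44 = 10
50 xor d4 = 84
2f xor dc = f3
31 xor e5 = d4
20 xor 5e = 7e
66 xor 64 = 02
6c xor e7 = 8b
61 xor 60 = 01
67 xor 2f = 48
7b xor 7a = 01

92 6d 10 84 f3 d4 7e 02 8b 01 48 01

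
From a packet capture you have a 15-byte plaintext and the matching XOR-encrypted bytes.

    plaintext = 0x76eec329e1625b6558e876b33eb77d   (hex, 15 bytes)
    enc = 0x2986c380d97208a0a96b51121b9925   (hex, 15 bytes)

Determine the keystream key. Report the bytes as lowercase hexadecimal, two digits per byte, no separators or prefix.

Since enc = plaintext ⊕ key, XORing both sides with plaintext gives key = plaintext ⊕ enc.
76 XOR 29 = 5f
ee XOR 86 = 68
c3 XOR c3 = 00
29 XOR 80 = a9
e1 XOR d9 = 38
62 XOR 72 = 10
5b XOR 08 = 53
65 XOR a0 = c5
58 XOR a9 = f1
e8 XOR 6b = 83
76 XOR 51 = 27
b3 XOR 12 = a1
3e XOR 1b = 25
b7 XOR 99 = 2e
7d XOR 25 = 58

5f6800a9381053c5f18327a1252e58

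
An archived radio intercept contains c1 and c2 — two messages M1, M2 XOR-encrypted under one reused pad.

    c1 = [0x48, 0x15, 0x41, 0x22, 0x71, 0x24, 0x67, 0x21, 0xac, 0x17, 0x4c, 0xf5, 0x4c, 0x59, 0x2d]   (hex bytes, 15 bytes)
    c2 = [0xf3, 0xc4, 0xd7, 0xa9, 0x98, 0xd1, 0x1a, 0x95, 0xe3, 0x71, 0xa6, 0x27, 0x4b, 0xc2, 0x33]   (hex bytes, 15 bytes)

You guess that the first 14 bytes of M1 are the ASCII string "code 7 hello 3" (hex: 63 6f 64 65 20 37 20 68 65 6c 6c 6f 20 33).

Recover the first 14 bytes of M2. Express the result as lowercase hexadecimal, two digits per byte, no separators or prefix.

d8bef2eec9c25ddc2a0a86bd27a8

First, c1 ⊕ c2 = (M1 ⊕ K) ⊕ (M2 ⊕ K) = M1 ⊕ M2, so the key drops out. Then M2 = (M1 ⊕ M2) ⊕ M1 over the first 14 bytes.
byte 0: (48 ⊕ f3) ⊕ 63 = bb ⊕ 63 = d8
byte 1: (15 ⊕ c4) ⊕ 6f = d1 ⊕ 6f = be
byte 2: (41 ⊕ d7) ⊕ 64 = 96 ⊕ 64 = f2
byte 3: (22 ⊕ a9) ⊕ 65 = 8b ⊕ 65 = ee
byte 4: (71 ⊕ 98) ⊕ 20 = e9 ⊕ 20 = c9
byte 5: (24 ⊕ d1) ⊕ 37 = f5 ⊕ 37 = c2
byte 6: (67 ⊕ 1a) ⊕ 20 = 7d ⊕ 20 = 5d
byte 7: (21 ⊕ 95) ⊕ 68 = b4 ⊕ 68 = dc
byte 8: (ac ⊕ e3) ⊕ 65 = 4f ⊕ 65 = 2a
byte 9: (17 ⊕ 71) ⊕ 6c = 66 ⊕ 6c = 0a
byte 10: (4c ⊕ a6) ⊕ 6c = ea ⊕ 6c = 86
byte 11: (f5 ⊕ 27) ⊕ 6f = d2 ⊕ 6f = bd
byte 12: (4c ⊕ 4b) ⊕ 20 = 07 ⊕ 20 = 27
byte 13: (59 ⊕ c2) ⊕ 33 = 9b ⊕ 33 = a8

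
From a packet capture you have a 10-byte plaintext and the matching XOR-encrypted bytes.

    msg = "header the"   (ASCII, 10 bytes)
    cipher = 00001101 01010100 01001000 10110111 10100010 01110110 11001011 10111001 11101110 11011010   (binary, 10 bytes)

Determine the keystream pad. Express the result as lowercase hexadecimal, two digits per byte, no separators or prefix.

653129d3c704ebcd86bf

Since cipher = msg ⊕ pad, XORing both sides with msg gives pad = msg ⊕ cipher.
byte 0: 68 XOR 0d = 65
byte 1: 65 XOR 54 = 31
byte 2: 61 XOR 48 = 29
byte 3: 64 XOR b7 = d3
byte 4: 65 XOR a2 = c7
byte 5: 72 XOR 76 = 04
byte 6: 20 XOR cb = eb
byte 7: 74 XOR b9 = cd
byte 8: 68 XOR ee = 86
byte 9: 65 XOR da = bf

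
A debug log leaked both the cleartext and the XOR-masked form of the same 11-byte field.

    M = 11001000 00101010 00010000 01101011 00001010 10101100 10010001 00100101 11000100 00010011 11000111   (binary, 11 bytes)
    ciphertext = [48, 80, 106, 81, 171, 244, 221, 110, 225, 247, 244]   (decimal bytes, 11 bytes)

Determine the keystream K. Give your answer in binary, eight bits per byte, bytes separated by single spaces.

11111000 01111010 01111010 00111010 10100001 01011000 01001100 01001011 00100101 11100100 00110011

Since ciphertext = M ⊕ K, XORing both sides with M gives K = M ⊕ ciphertext.
11001000 ^ 00110000 = 11111000
00101010 ^ 01010000 = 01111010
00010000 ^ 01101010 = 01111010
01101011 ^ 01010001 = 00111010
00001010 ^ 10101011 = 10100001
10101100 ^ 11110100 = 01011000
10010001 ^ 11011101 = 01001100
00100101 ^ 01101110 = 01001011
11000100 ^ 11100001 = 00100101
00010011 ^ 11110111 = 11100100
11000111 ^ 11110100 = 00110011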